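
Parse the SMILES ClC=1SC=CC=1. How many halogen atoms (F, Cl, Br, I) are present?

1

Halogen atoms appear at heavy-atom position 1 (1×Cl).
Halogen count: 1.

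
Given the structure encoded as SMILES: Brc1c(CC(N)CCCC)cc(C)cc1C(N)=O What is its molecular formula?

Walk through each heavy atom and fill implicit hydrogens from standard valence (C 4, N 3, O 2, S 2, halogen 1); for lowercase aromatic atoms, an aromatic c carries 1 H when it has two neighbours and 0 H with three, and aromatic n carries 0 H:
  atom 1: Br (halogen, monovalent) → 0 H
  atom 2: aromatic c, 3 neighbours → 0 H
  atom 3: aromatic c, 3 neighbours → 0 H
  atom 4: C, bond orders sum to 2 (valence 4) → 2 H
  atom 5: C, bond orders sum to 3 (valence 4) → 1 H
  atom 6: N, bond orders sum to 1 (valence 3) → 2 H
  atom 7: C, bond orders sum to 2 (valence 4) → 2 H
  atom 8: C, bond orders sum to 2 (valence 4) → 2 H
  atom 9: C, bond orders sum to 2 (valence 4) → 2 H
  atom 10: C, bond orders sum to 1 (valence 4) → 3 H
  atom 11: aromatic c, 2 neighbours → 1 H
  atom 12: aromatic c, 3 neighbours → 0 H
  atom 13: C, bond orders sum to 1 (valence 4) → 3 H
  atom 14: aromatic c, 2 neighbours → 1 H
  atom 15: aromatic c, 3 neighbours → 0 H
  atom 16: C, bond orders sum to 4 (valence 4) → 0 H
  atom 17: N, bond orders sum to 1 (valence 3) → 2 H
  atom 18: O, bond orders sum to 2 (valence 2) → 0 H
Totals → C:14, H:21, Br:1, N:2, O:1.
In Hill order: C14H21BrN2O.

C14H21BrN2O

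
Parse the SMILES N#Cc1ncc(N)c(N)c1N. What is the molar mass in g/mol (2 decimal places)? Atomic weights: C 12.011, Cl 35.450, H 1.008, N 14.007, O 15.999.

First, the molecular formula is C6H7N5 (counting implicit H from valence).
  C: 6 × 12.011 = 72.066
  H: 7 × 1.008 = 7.056
  N: 5 × 14.007 = 70.035
Sum: 6×12.011 + 7×1.008 + 5×14.007 = 149.157 → 149.16 g/mol.

149.16 g/mol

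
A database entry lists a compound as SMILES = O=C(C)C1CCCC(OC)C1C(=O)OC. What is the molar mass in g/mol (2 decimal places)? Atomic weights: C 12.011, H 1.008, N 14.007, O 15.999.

214.26 g/mol

First, the molecular formula is C11H18O4 (counting implicit H from valence).
  C: 11 × 12.011 = 132.121
  H: 18 × 1.008 = 18.144
  O: 4 × 15.999 = 63.996
Sum: 11×12.011 + 18×1.008 + 4×15.999 = 214.261 → 214.26 g/mol.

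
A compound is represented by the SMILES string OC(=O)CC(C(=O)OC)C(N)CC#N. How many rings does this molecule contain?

In SMILES, each pair of matching ring-closure digits denotes one ring-closing bond; the number of such bonds equals the number of independent rings.
Ring-closure bonds here: 0.

0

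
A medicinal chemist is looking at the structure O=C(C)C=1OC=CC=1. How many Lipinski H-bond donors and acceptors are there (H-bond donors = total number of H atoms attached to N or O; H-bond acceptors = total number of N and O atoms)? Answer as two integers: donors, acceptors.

Donors: find every N or O and count the H atoms it carries.
  atom 1 (O): bond orders sum to 2 → 0 H
  atom 5 (O): bond orders sum to 2 → 0 H
Lipinski HBD = 0.
Acceptors: N atoms = 0, O atoms = 2 → HBA = 2.

0, 2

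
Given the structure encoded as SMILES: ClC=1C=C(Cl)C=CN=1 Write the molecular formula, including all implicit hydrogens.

Walk through each heavy atom and fill implicit hydrogens from standard valence (C 4, N 3, O 2, S 2, halogen 1):
  atom 1: Cl (halogen, monovalent) → 0 H
  atom 2: C, bond orders sum to 4 (valence 4) → 0 H
  atom 3: C, bond orders sum to 3 (valence 4) → 1 H
  atom 4: C, bond orders sum to 4 (valence 4) → 0 H
  atom 5: Cl (halogen, monovalent) → 0 H
  atom 6: C, bond orders sum to 3 (valence 4) → 1 H
  atom 7: C, bond orders sum to 3 (valence 4) → 1 H
  atom 8: N, bond orders sum to 3 (valence 3) → 0 H
Totals → C:5, H:3, Cl:2, N:1.

C5H3Cl2N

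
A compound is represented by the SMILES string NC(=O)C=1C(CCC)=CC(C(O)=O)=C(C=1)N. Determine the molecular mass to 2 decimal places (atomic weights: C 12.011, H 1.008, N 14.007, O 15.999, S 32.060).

222.24 g/mol

First, the molecular formula is C11H14N2O3 (counting implicit H from valence).
  C: 11 × 12.011 = 132.121
  H: 14 × 1.008 = 14.112
  N: 2 × 14.007 = 28.014
  O: 3 × 15.999 = 47.997
Sum: 11×12.011 + 14×1.008 + 2×14.007 + 3×15.999 = 222.244 → 222.24 g/mol.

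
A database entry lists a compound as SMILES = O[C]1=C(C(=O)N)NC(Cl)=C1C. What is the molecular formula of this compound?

C6H7ClN2O2

Walk through each heavy atom and fill implicit hydrogens from standard valence (C 4, N 3, O 2, S 2, halogen 1):
  atom 1: O, bond orders sum to 1 (valence 2) → 1 H
  atom 2: C with explicit H count 0
  atom 3: C, bond orders sum to 4 (valence 4) → 0 H
  atom 4: C, bond orders sum to 4 (valence 4) → 0 H
  atom 5: O, bond orders sum to 2 (valence 2) → 0 H
  atom 6: N, bond orders sum to 1 (valence 3) → 2 H
  atom 7: N, bond orders sum to 2 (valence 3) → 1 H
  atom 8: C, bond orders sum to 4 (valence 4) → 0 H
  atom 9: Cl (halogen, monovalent) → 0 H
  atom 10: C, bond orders sum to 4 (valence 4) → 0 H
  atom 11: C, bond orders sum to 1 (valence 4) → 3 H
Totals → C:6, H:7, Cl:1, N:2, O:2.
In Hill order: C6H7ClN2O2.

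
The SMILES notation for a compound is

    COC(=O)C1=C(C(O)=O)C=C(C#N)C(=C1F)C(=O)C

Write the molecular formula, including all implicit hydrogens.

Walk through each heavy atom and fill implicit hydrogens from standard valence (C 4, N 3, O 2, S 2, halogen 1):
  atom 1: C, bond orders sum to 1 (valence 4) → 3 H
  atom 2: O, bond orders sum to 2 (valence 2) → 0 H
  atom 3: C, bond orders sum to 4 (valence 4) → 0 H
  atom 4: O, bond orders sum to 2 (valence 2) → 0 H
  atom 5: C, bond orders sum to 4 (valence 4) → 0 H
  atom 6: C, bond orders sum to 4 (valence 4) → 0 H
  atom 7: C, bond orders sum to 4 (valence 4) → 0 H
  atom 8: O, bond orders sum to 1 (valence 2) → 1 H
  atom 9: O, bond orders sum to 2 (valence 2) → 0 H
  atom 10: C, bond orders sum to 3 (valence 4) → 1 H
  atom 11: C, bond orders sum to 4 (valence 4) → 0 H
  atom 12: C, bond orders sum to 4 (valence 4) → 0 H
  atom 13: N, bond orders sum to 3 (valence 3) → 0 H
  atom 14: C, bond orders sum to 4 (valence 4) → 0 H
  atom 15: C, bond orders sum to 4 (valence 4) → 0 H
  atom 16: F (halogen, monovalent) → 0 H
  atom 17: C, bond orders sum to 4 (valence 4) → 0 H
  atom 18: O, bond orders sum to 2 (valence 2) → 0 H
  atom 19: C, bond orders sum to 1 (valence 4) → 3 H
Totals → C:12, H:8, F:1, N:1, O:5.

C12H8FNO5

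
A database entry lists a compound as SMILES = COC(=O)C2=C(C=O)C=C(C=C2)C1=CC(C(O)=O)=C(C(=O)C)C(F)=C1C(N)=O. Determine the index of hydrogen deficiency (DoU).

Molecular formula: C19H14FNO7.
DoU = (2C + 2 + N − H − X) / 2, where X is the halogen count and O/S are ignored.
    = (2·19 + 2 + 1 − 14 − 1) / 2 = 26 / 2 = 13.

13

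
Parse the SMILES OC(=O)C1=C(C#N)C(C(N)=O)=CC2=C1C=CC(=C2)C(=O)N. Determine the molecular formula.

C14H9N3O4

Walk through each heavy atom and fill implicit hydrogens from standard valence (C 4, N 3, O 2, S 2, halogen 1):
  atom 1: O, bond orders sum to 1 (valence 2) → 1 H
  atom 2: C, bond orders sum to 4 (valence 4) → 0 H
  atom 3: O, bond orders sum to 2 (valence 2) → 0 H
  atom 4: C, bond orders sum to 4 (valence 4) → 0 H
  atom 5: C, bond orders sum to 4 (valence 4) → 0 H
  atom 6: C, bond orders sum to 4 (valence 4) → 0 H
  atom 7: N, bond orders sum to 3 (valence 3) → 0 H
  atom 8: C, bond orders sum to 4 (valence 4) → 0 H
  atom 9: C, bond orders sum to 4 (valence 4) → 0 H
  atom 10: N, bond orders sum to 1 (valence 3) → 2 H
  atom 11: O, bond orders sum to 2 (valence 2) → 0 H
  atom 12: C, bond orders sum to 3 (valence 4) → 1 H
  atom 13: C, bond orders sum to 4 (valence 4) → 0 H
  atom 14: C, bond orders sum to 4 (valence 4) → 0 H
  atom 15: C, bond orders sum to 3 (valence 4) → 1 H
  atom 16: C, bond orders sum to 3 (valence 4) → 1 H
  atom 17: C, bond orders sum to 4 (valence 4) → 0 H
  atom 18: C, bond orders sum to 3 (valence 4) → 1 H
  atom 19: C, bond orders sum to 4 (valence 4) → 0 H
  atom 20: O, bond orders sum to 2 (valence 2) → 0 H
  atom 21: N, bond orders sum to 1 (valence 3) → 2 H
Totals → C:14, H:9, N:3, O:4.
In Hill order: C14H9N3O4.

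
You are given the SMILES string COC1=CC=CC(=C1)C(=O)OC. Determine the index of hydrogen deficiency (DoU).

Degree of unsaturation = (number of rings) + (number of π bonds).
Ring closures in the SMILES: 1.
π bonds: 4 double bonds (each 1 DoU) → 4 DoU from unsaturation.
Total DoU = 1 + 4 = 5.

5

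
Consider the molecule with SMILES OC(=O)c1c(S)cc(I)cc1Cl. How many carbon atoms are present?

7

Count every carbon token in the SMILES (each C, including those in ring-closure positions and inside branches).
Carbon count: 7.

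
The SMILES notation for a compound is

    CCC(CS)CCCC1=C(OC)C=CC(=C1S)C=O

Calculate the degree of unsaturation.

Degree of unsaturation = (number of rings) + (number of π bonds).
Ring closures in the SMILES: 1.
π bonds: 4 double bonds (each 1 DoU) → 4 DoU from unsaturation.
Total DoU = 1 + 4 = 5.

5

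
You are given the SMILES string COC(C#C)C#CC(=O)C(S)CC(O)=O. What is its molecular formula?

Walk through each heavy atom and fill implicit hydrogens from standard valence (C 4, N 3, O 2, S 2, halogen 1):
  atom 1: C, bond orders sum to 1 (valence 4) → 3 H
  atom 2: O, bond orders sum to 2 (valence 2) → 0 H
  atom 3: C, bond orders sum to 3 (valence 4) → 1 H
  atom 4: C, bond orders sum to 4 (valence 4) → 0 H
  atom 5: C, bond orders sum to 3 (valence 4) → 1 H
  atom 6: C, bond orders sum to 4 (valence 4) → 0 H
  atom 7: C, bond orders sum to 4 (valence 4) → 0 H
  atom 8: C, bond orders sum to 4 (valence 4) → 0 H
  atom 9: O, bond orders sum to 2 (valence 2) → 0 H
  atom 10: C, bond orders sum to 3 (valence 4) → 1 H
  atom 11: S, bond orders sum to 1 (valence 2) → 1 H
  atom 12: C, bond orders sum to 2 (valence 4) → 2 H
  atom 13: C, bond orders sum to 4 (valence 4) → 0 H
  atom 14: O, bond orders sum to 1 (valence 2) → 1 H
  atom 15: O, bond orders sum to 2 (valence 2) → 0 H
Totals → C:10, H:10, O:4, S:1.

C10H10O4S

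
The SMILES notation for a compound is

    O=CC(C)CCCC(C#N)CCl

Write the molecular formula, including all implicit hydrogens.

Walk through each heavy atom and fill implicit hydrogens from standard valence (C 4, N 3, O 2, S 2, halogen 1):
  atom 1: O, bond orders sum to 2 (valence 2) → 0 H
  atom 2: C, bond orders sum to 3 (valence 4) → 1 H
  atom 3: C, bond orders sum to 3 (valence 4) → 1 H
  atom 4: C, bond orders sum to 1 (valence 4) → 3 H
  atom 5: C, bond orders sum to 2 (valence 4) → 2 H
  atom 6: C, bond orders sum to 2 (valence 4) → 2 H
  atom 7: C, bond orders sum to 2 (valence 4) → 2 H
  atom 8: C, bond orders sum to 3 (valence 4) → 1 H
  atom 9: C, bond orders sum to 4 (valence 4) → 0 H
  atom 10: N, bond orders sum to 3 (valence 3) → 0 H
  atom 11: C, bond orders sum to 2 (valence 4) → 2 H
  atom 12: Cl (halogen, monovalent) → 0 H
Totals → C:9, H:14, Cl:1, N:1, O:1.

C9H14ClNO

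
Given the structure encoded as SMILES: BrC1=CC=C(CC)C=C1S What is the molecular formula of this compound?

C8H9BrS

Walk through each heavy atom and fill implicit hydrogens from standard valence (C 4, N 3, O 2, S 2, halogen 1):
  atom 1: Br (halogen, monovalent) → 0 H
  atom 2: C, bond orders sum to 4 (valence 4) → 0 H
  atom 3: C, bond orders sum to 3 (valence 4) → 1 H
  atom 4: C, bond orders sum to 3 (valence 4) → 1 H
  atom 5: C, bond orders sum to 4 (valence 4) → 0 H
  atom 6: C, bond orders sum to 2 (valence 4) → 2 H
  atom 7: C, bond orders sum to 1 (valence 4) → 3 H
  atom 8: C, bond orders sum to 3 (valence 4) → 1 H
  atom 9: C, bond orders sum to 4 (valence 4) → 0 H
  atom 10: S, bond orders sum to 1 (valence 2) → 1 H
Totals → C:8, H:9, Br:1, S:1.
In Hill order: C8H9BrS.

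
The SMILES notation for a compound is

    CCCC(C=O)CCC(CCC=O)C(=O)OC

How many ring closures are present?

In SMILES, each pair of matching ring-closure digits denotes one ring-closing bond; the number of such bonds equals the number of independent rings.
Ring-closure bonds here: 0.

0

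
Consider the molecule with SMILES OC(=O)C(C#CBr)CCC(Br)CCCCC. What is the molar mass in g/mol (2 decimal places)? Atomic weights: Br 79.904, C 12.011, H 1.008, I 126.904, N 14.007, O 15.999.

354.08 g/mol

First, the molecular formula is C12H18Br2O2 (counting implicit H from valence).
  Br: 2 × 79.904 = 159.808
  C: 12 × 12.011 = 144.132
  H: 18 × 1.008 = 18.144
  O: 2 × 15.999 = 31.998
Sum: 2×79.904 + 12×12.011 + 18×1.008 + 2×15.999 = 354.082 → 354.08 g/mol.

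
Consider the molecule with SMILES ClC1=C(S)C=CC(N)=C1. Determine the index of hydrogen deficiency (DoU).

Degree of unsaturation = (number of rings) + (number of π bonds).
Ring closures in the SMILES: 1.
π bonds: 3 double bonds (each 1 DoU) → 3 DoU from unsaturation.
Total DoU = 1 + 3 = 4.

4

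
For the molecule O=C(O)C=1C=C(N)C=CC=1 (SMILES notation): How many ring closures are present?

1

In SMILES, each pair of matching ring-closure digits denotes one ring-closing bond; the number of such bonds equals the number of independent rings.
Ring-closure bonds here: 1.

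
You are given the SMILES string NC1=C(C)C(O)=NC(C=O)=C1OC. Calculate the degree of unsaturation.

5

Degree of unsaturation = (number of rings) + (number of π bonds).
Ring closures in the SMILES: 1.
π bonds: 4 double bonds (each 1 DoU) → 4 DoU from unsaturation.
Total DoU = 1 + 4 = 5.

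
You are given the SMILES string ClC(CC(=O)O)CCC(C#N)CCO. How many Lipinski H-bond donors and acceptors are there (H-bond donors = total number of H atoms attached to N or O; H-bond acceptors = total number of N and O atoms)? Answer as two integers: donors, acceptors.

Donors: find every N or O and count the H atoms it carries.
  atom 5 (O): bond orders sum to 2 → 0 H
  atom 6 (O): bond orders sum to 1 → 1 H
  atom 11 (N): bond orders sum to 3 → 0 H
  atom 14 (O): bond orders sum to 1 → 1 H
Lipinski HBD = 2.
Acceptors: N atoms = 1, O atoms = 3 → HBA = 4.

2, 4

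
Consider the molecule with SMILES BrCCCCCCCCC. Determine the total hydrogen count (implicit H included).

Walk through each heavy atom and fill implicit hydrogens from standard valence (C 4, N 3, O 2, S 2, halogen 1):
  atom 1: Br (halogen, monovalent) → 0 H
  atom 2: C, bond orders sum to 2 (valence 4) → 2 H
  atom 3: C, bond orders sum to 2 (valence 4) → 2 H
  atom 4: C, bond orders sum to 2 (valence 4) → 2 H
  atom 5: C, bond orders sum to 2 (valence 4) → 2 H
  atom 6: C, bond orders sum to 2 (valence 4) → 2 H
  atom 7: C, bond orders sum to 2 (valence 4) → 2 H
  atom 8: C, bond orders sum to 2 (valence 4) → 2 H
  atom 9: C, bond orders sum to 2 (valence 4) → 2 H
  atom 10: C, bond orders sum to 1 (valence 4) → 3 H
Total hydrogens: 19.

19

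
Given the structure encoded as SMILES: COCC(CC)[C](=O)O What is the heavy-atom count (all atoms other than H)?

Every atom symbol written in the SMILES (organic subset) is one heavy atom; implicit H are not written.
Heavy atoms by element → C:6, O:3.
Total: 9.

9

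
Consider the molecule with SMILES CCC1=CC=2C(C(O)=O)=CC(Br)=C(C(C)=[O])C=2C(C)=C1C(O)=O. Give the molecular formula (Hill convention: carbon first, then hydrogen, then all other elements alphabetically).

C17H15BrO5

Walk through each heavy atom and fill implicit hydrogens from standard valence (C 4, N 3, O 2, S 2, halogen 1):
  atom 1: C, bond orders sum to 1 (valence 4) → 3 H
  atom 2: C, bond orders sum to 2 (valence 4) → 2 H
  atom 3: C, bond orders sum to 4 (valence 4) → 0 H
  atom 4: C, bond orders sum to 3 (valence 4) → 1 H
  atom 5: C, bond orders sum to 4 (valence 4) → 0 H
  atom 6: C, bond orders sum to 4 (valence 4) → 0 H
  atom 7: C, bond orders sum to 4 (valence 4) → 0 H
  atom 8: O, bond orders sum to 1 (valence 2) → 1 H
  atom 9: O, bond orders sum to 2 (valence 2) → 0 H
  atom 10: C, bond orders sum to 3 (valence 4) → 1 H
  atom 11: C, bond orders sum to 4 (valence 4) → 0 H
  atom 12: Br (halogen, monovalent) → 0 H
  atom 13: C, bond orders sum to 4 (valence 4) → 0 H
  atom 14: C, bond orders sum to 4 (valence 4) → 0 H
  atom 15: C, bond orders sum to 1 (valence 4) → 3 H
  atom 16: O with explicit H count 0
  atom 17: C, bond orders sum to 4 (valence 4) → 0 H
  atom 18: C, bond orders sum to 4 (valence 4) → 0 H
  atom 19: C, bond orders sum to 1 (valence 4) → 3 H
  atom 20: C, bond orders sum to 4 (valence 4) → 0 H
  atom 21: C, bond orders sum to 4 (valence 4) → 0 H
  atom 22: O, bond orders sum to 1 (valence 2) → 1 H
  atom 23: O, bond orders sum to 2 (valence 2) → 0 H
Totals → C:17, H:15, Br:1, O:5.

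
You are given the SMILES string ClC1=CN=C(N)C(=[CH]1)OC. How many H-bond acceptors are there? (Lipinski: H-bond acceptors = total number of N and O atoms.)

3

N atoms: 2; O atoms: 1.
Lipinski HBA = 2 + 1 = 3.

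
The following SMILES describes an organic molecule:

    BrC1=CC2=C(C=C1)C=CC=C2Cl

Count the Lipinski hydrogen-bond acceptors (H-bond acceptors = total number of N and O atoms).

0

N atoms: 0; O atoms: 0.
Lipinski HBA = 0 + 0 = 0.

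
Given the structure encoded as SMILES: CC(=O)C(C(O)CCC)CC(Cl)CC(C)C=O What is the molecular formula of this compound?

Walk through each heavy atom and fill implicit hydrogens from standard valence (C 4, N 3, O 2, S 2, halogen 1):
  atom 1: C, bond orders sum to 1 (valence 4) → 3 H
  atom 2: C, bond orders sum to 4 (valence 4) → 0 H
  atom 3: O, bond orders sum to 2 (valence 2) → 0 H
  atom 4: C, bond orders sum to 3 (valence 4) → 1 H
  atom 5: C, bond orders sum to 3 (valence 4) → 1 H
  atom 6: O, bond orders sum to 1 (valence 2) → 1 H
  atom 7: C, bond orders sum to 2 (valence 4) → 2 H
  atom 8: C, bond orders sum to 2 (valence 4) → 2 H
  atom 9: C, bond orders sum to 1 (valence 4) → 3 H
  atom 10: C, bond orders sum to 2 (valence 4) → 2 H
  atom 11: C, bond orders sum to 3 (valence 4) → 1 H
  atom 12: Cl (halogen, monovalent) → 0 H
  atom 13: C, bond orders sum to 2 (valence 4) → 2 H
  atom 14: C, bond orders sum to 3 (valence 4) → 1 H
  atom 15: C, bond orders sum to 1 (valence 4) → 3 H
  atom 16: C, bond orders sum to 3 (valence 4) → 1 H
  atom 17: O, bond orders sum to 2 (valence 2) → 0 H
Totals → C:13, H:23, Cl:1, O:3.

C13H23ClO3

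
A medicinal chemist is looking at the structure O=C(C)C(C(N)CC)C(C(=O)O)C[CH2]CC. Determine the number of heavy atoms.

16

Every atom symbol written in the SMILES (organic subset) is one heavy atom; implicit H are not written.
Heavy atoms by element → C:12, N:1, O:3.
Total: 16.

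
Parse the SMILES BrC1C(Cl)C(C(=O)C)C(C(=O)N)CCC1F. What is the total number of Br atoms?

Scan the SMILES for Br atoms (remember two-letter symbols like Cl and Br are single atoms).
Bromine count: 1.

1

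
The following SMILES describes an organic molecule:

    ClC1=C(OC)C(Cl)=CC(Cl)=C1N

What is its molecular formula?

C7H6Cl3NO

Walk through each heavy atom and fill implicit hydrogens from standard valence (C 4, N 3, O 2, S 2, halogen 1):
  atom 1: Cl (halogen, monovalent) → 0 H
  atom 2: C, bond orders sum to 4 (valence 4) → 0 H
  atom 3: C, bond orders sum to 4 (valence 4) → 0 H
  atom 4: O, bond orders sum to 2 (valence 2) → 0 H
  atom 5: C, bond orders sum to 1 (valence 4) → 3 H
  atom 6: C, bond orders sum to 4 (valence 4) → 0 H
  atom 7: Cl (halogen, monovalent) → 0 H
  atom 8: C, bond orders sum to 3 (valence 4) → 1 H
  atom 9: C, bond orders sum to 4 (valence 4) → 0 H
  atom 10: Cl (halogen, monovalent) → 0 H
  atom 11: C, bond orders sum to 4 (valence 4) → 0 H
  atom 12: N, bond orders sum to 1 (valence 3) → 2 H
Totals → C:7, H:6, Cl:3, N:1, O:1.
In Hill order: C7H6Cl3NO.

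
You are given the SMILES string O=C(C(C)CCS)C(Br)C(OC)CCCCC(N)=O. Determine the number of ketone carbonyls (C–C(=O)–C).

The ketone motif appears at heavy-atom position 2 in the SMILES.
Other groups present: 1 amide, 1 ether, 1 thiol.
Ketone count: 1.

1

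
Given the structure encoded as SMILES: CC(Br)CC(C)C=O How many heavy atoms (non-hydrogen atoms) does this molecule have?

Every atom symbol written in the SMILES (organic subset) is one heavy atom; implicit H are not written.
Heavy atoms by element → Br:1, C:6, O:1.
Total: 8.

8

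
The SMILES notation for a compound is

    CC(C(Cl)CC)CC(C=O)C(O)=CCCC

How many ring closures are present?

0

In SMILES, each pair of matching ring-closure digits denotes one ring-closing bond; the number of such bonds equals the number of independent rings.
Ring-closure bonds here: 0.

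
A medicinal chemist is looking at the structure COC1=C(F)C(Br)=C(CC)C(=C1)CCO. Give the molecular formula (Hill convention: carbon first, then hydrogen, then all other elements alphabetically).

C11H14BrFO2

Walk through each heavy atom and fill implicit hydrogens from standard valence (C 4, N 3, O 2, S 2, halogen 1):
  atom 1: C, bond orders sum to 1 (valence 4) → 3 H
  atom 2: O, bond orders sum to 2 (valence 2) → 0 H
  atom 3: C, bond orders sum to 4 (valence 4) → 0 H
  atom 4: C, bond orders sum to 4 (valence 4) → 0 H
  atom 5: F (halogen, monovalent) → 0 H
  atom 6: C, bond orders sum to 4 (valence 4) → 0 H
  atom 7: Br (halogen, monovalent) → 0 H
  atom 8: C, bond orders sum to 4 (valence 4) → 0 H
  atom 9: C, bond orders sum to 2 (valence 4) → 2 H
  atom 10: C, bond orders sum to 1 (valence 4) → 3 H
  atom 11: C, bond orders sum to 4 (valence 4) → 0 H
  atom 12: C, bond orders sum to 3 (valence 4) → 1 H
  atom 13: C, bond orders sum to 2 (valence 4) → 2 H
  atom 14: C, bond orders sum to 2 (valence 4) → 2 H
  atom 15: O, bond orders sum to 1 (valence 2) → 1 H
Totals → C:11, H:14, Br:1, F:1, O:2.
In Hill order: C11H14BrFO2.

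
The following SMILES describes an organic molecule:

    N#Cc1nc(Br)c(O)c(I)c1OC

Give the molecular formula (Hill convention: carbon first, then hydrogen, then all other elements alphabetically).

Walk through each heavy atom and fill implicit hydrogens from standard valence (C 4, N 3, O 2, S 2, halogen 1); for lowercase aromatic atoms, an aromatic c carries 1 H when it has two neighbours and 0 H with three, and aromatic n carries 0 H:
  atom 1: N, bond orders sum to 3 (valence 3) → 0 H
  atom 2: C, bond orders sum to 4 (valence 4) → 0 H
  atom 3: aromatic c, 3 neighbours → 0 H
  atom 4: aromatic n, 2 neighbours → 0 H
  atom 5: aromatic c, 3 neighbours → 0 H
  atom 6: Br (halogen, monovalent) → 0 H
  atom 7: aromatic c, 3 neighbours → 0 H
  atom 8: O, bond orders sum to 1 (valence 2) → 1 H
  atom 9: aromatic c, 3 neighbours → 0 H
  atom 10: I (halogen, monovalent) → 0 H
  atom 11: aromatic c, 3 neighbours → 0 H
  atom 12: O, bond orders sum to 2 (valence 2) → 0 H
  atom 13: C, bond orders sum to 1 (valence 4) → 3 H
Totals → C:7, H:4, Br:1, I:1, N:2, O:2.

C7H4BrIN2O2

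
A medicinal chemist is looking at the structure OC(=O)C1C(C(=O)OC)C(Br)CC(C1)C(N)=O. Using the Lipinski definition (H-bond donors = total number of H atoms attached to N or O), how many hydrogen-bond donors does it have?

Donors: find every N or O and count the H atoms it carries.
  atom 1 (O): bond orders sum to 1 → 1 H
  atom 3 (O): bond orders sum to 2 → 0 H
  atom 7 (O): bond orders sum to 2 → 0 H
  atom 8 (O): bond orders sum to 2 → 0 H
  atom 16 (N): bond orders sum to 1 → 2 H
  atom 17 (O): bond orders sum to 2 → 0 H
Lipinski HBD = 3.

3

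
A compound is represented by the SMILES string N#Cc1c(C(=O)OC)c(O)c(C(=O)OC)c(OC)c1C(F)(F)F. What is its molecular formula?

Walk through each heavy atom and fill implicit hydrogens from standard valence (C 4, N 3, O 2, S 2, halogen 1); for lowercase aromatic atoms, an aromatic c carries 1 H when it has two neighbours and 0 H with three, and aromatic n carries 0 H:
  atom 1: N, bond orders sum to 3 (valence 3) → 0 H
  atom 2: C, bond orders sum to 4 (valence 4) → 0 H
  atom 3: aromatic c, 3 neighbours → 0 H
  atom 4: aromatic c, 3 neighbours → 0 H
  atom 5: C, bond orders sum to 4 (valence 4) → 0 H
  atom 6: O, bond orders sum to 2 (valence 2) → 0 H
  atom 7: O, bond orders sum to 2 (valence 2) → 0 H
  atom 8: C, bond orders sum to 1 (valence 4) → 3 H
  atom 9: aromatic c, 3 neighbours → 0 H
  atom 10: O, bond orders sum to 1 (valence 2) → 1 H
  atom 11: aromatic c, 3 neighbours → 0 H
  atom 12: C, bond orders sum to 4 (valence 4) → 0 H
  atom 13: O, bond orders sum to 2 (valence 2) → 0 H
  atom 14: O, bond orders sum to 2 (valence 2) → 0 H
  atom 15: C, bond orders sum to 1 (valence 4) → 3 H
  atom 16: aromatic c, 3 neighbours → 0 H
  atom 17: O, bond orders sum to 2 (valence 2) → 0 H
  atom 18: C, bond orders sum to 1 (valence 4) → 3 H
  atom 19: aromatic c, 3 neighbours → 0 H
  atom 20: C, bond orders sum to 4 (valence 4) → 0 H
  atom 21: F (halogen, monovalent) → 0 H
  atom 22: F (halogen, monovalent) → 0 H
  atom 23: F (halogen, monovalent) → 0 H
Totals → C:13, H:10, F:3, N:1, O:6.
In Hill order: C13H10F3NO6.

C13H10F3NO6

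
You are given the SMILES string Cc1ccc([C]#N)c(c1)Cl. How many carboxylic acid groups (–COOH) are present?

Scan the SMILES for the carboxylic acid motif — none present.
Groups that are present: 1 nitrile.

0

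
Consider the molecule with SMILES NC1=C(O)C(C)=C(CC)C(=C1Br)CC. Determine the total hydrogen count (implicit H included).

16

Walk through each heavy atom and fill implicit hydrogens from standard valence (C 4, N 3, O 2, S 2, halogen 1):
  atom 1: N, bond orders sum to 1 (valence 3) → 2 H
  atom 2: C, bond orders sum to 4 (valence 4) → 0 H
  atom 3: C, bond orders sum to 4 (valence 4) → 0 H
  atom 4: O, bond orders sum to 1 (valence 2) → 1 H
  atom 5: C, bond orders sum to 4 (valence 4) → 0 H
  atom 6: C, bond orders sum to 1 (valence 4) → 3 H
  atom 7: C, bond orders sum to 4 (valence 4) → 0 H
  atom 8: C, bond orders sum to 2 (valence 4) → 2 H
  atom 9: C, bond orders sum to 1 (valence 4) → 3 H
  atom 10: C, bond orders sum to 4 (valence 4) → 0 H
  atom 11: C, bond orders sum to 4 (valence 4) → 0 H
  atom 12: Br (halogen, monovalent) → 0 H
  atom 13: C, bond orders sum to 2 (valence 4) → 2 H
  atom 14: C, bond orders sum to 1 (valence 4) → 3 H
Total hydrogens: 16.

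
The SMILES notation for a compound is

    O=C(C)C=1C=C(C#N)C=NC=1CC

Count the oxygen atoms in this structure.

Scan the SMILES for O atoms (remember two-letter symbols like Cl and Br are single atoms).
Oxygen count: 1.

1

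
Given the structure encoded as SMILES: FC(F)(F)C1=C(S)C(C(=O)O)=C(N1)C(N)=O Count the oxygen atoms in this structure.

Scan the SMILES for O atoms (remember two-letter symbols like Cl and Br are single atoms).
Oxygen count: 3.

3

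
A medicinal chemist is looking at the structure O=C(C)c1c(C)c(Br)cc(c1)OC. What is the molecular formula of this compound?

Walk through each heavy atom and fill implicit hydrogens from standard valence (C 4, N 3, O 2, S 2, halogen 1); for lowercase aromatic atoms, an aromatic c carries 1 H when it has two neighbours and 0 H with three, and aromatic n carries 0 H:
  atom 1: O, bond orders sum to 2 (valence 2) → 0 H
  atom 2: C, bond orders sum to 4 (valence 4) → 0 H
  atom 3: C, bond orders sum to 1 (valence 4) → 3 H
  atom 4: aromatic c, 3 neighbours → 0 H
  atom 5: aromatic c, 3 neighbours → 0 H
  atom 6: C, bond orders sum to 1 (valence 4) → 3 H
  atom 7: aromatic c, 3 neighbours → 0 H
  atom 8: Br (halogen, monovalent) → 0 H
  atom 9: aromatic c, 2 neighbours → 1 H
  atom 10: aromatic c, 3 neighbours → 0 H
  atom 11: aromatic c, 2 neighbours → 1 H
  atom 12: O, bond orders sum to 2 (valence 2) → 0 H
  atom 13: C, bond orders sum to 1 (valence 4) → 3 H
Totals → C:10, H:11, Br:1, O:2.

C10H11BrO2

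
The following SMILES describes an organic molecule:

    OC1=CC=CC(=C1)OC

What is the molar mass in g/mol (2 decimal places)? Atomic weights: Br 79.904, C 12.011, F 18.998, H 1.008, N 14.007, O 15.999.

First, the molecular formula is C7H8O2 (counting implicit H from valence).
  C: 7 × 12.011 = 84.077
  H: 8 × 1.008 = 8.064
  O: 2 × 15.999 = 31.998
Sum: 7×12.011 + 8×1.008 + 2×15.999 = 124.139 → 124.14 g/mol.

124.14 g/mol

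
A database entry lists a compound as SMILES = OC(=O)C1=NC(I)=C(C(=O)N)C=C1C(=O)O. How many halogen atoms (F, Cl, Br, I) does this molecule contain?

1

Halogen atoms appear at heavy-atom position 7 (1×I).
Other groups present: 1 amide, 2 carboxylic acid.
Halogen count: 1.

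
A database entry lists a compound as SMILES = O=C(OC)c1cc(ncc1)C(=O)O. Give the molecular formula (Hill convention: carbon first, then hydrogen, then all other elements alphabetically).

C8H7NO4

Walk through each heavy atom and fill implicit hydrogens from standard valence (C 4, N 3, O 2, S 2, halogen 1); for lowercase aromatic atoms, an aromatic c carries 1 H when it has two neighbours and 0 H with three, and aromatic n carries 0 H:
  atom 1: O, bond orders sum to 2 (valence 2) → 0 H
  atom 2: C, bond orders sum to 4 (valence 4) → 0 H
  atom 3: O, bond orders sum to 2 (valence 2) → 0 H
  atom 4: C, bond orders sum to 1 (valence 4) → 3 H
  atom 5: aromatic c, 3 neighbours → 0 H
  atom 6: aromatic c, 2 neighbours → 1 H
  atom 7: aromatic c, 3 neighbours → 0 H
  atom 8: aromatic n, 2 neighbours → 0 H
  atom 9: aromatic c, 2 neighbours → 1 H
  atom 10: aromatic c, 2 neighbours → 1 H
  atom 11: C, bond orders sum to 4 (valence 4) → 0 H
  atom 12: O, bond orders sum to 2 (valence 2) → 0 H
  atom 13: O, bond orders sum to 1 (valence 2) → 1 H
Totals → C:8, H:7, N:1, O:4.
In Hill order: C8H7NO4.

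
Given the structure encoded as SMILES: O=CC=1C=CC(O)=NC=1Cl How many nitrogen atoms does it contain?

Scan the SMILES for N atoms (remember two-letter symbols like Cl and Br are single atoms).
Nitrogen count: 1.

1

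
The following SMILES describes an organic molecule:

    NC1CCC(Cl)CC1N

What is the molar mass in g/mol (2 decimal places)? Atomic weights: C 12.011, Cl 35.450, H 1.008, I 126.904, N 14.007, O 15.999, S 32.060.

148.63 g/mol

First, the molecular formula is C6H13ClN2 (counting implicit H from valence).
  C: 6 × 12.011 = 72.066
  Cl: 1 × 35.450 = 35.450
  H: 13 × 1.008 = 13.104
  N: 2 × 14.007 = 28.014
Sum: 6×12.011 + 1×35.450 + 13×1.008 + 2×14.007 = 148.634 → 148.63 g/mol.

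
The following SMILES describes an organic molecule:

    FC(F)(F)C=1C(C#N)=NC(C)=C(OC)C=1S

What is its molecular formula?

C9H7F3N2OS

Walk through each heavy atom and fill implicit hydrogens from standard valence (C 4, N 3, O 2, S 2, halogen 1):
  atom 1: F (halogen, monovalent) → 0 H
  atom 2: C, bond orders sum to 4 (valence 4) → 0 H
  atom 3: F (halogen, monovalent) → 0 H
  atom 4: F (halogen, monovalent) → 0 H
  atom 5: C, bond orders sum to 4 (valence 4) → 0 H
  atom 6: C, bond orders sum to 4 (valence 4) → 0 H
  atom 7: C, bond orders sum to 4 (valence 4) → 0 H
  atom 8: N, bond orders sum to 3 (valence 3) → 0 H
  atom 9: N, bond orders sum to 3 (valence 3) → 0 H
  atom 10: C, bond orders sum to 4 (valence 4) → 0 H
  atom 11: C, bond orders sum to 1 (valence 4) → 3 H
  atom 12: C, bond orders sum to 4 (valence 4) → 0 H
  atom 13: O, bond orders sum to 2 (valence 2) → 0 H
  atom 14: C, bond orders sum to 1 (valence 4) → 3 H
  atom 15: C, bond orders sum to 4 (valence 4) → 0 H
  atom 16: S, bond orders sum to 1 (valence 2) → 1 H
Totals → C:9, H:7, F:3, N:2, O:1, S:1.
In Hill order: C9H7F3N2OS.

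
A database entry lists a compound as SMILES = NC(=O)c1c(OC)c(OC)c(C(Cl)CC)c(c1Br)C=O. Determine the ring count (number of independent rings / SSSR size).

In SMILES, each pair of matching ring-closure digits denotes one ring-closing bond; the number of such bonds equals the number of independent rings.
Ring-closure bonds here: 1.

1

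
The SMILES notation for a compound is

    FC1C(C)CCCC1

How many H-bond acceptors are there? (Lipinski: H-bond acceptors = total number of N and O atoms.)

N atoms: 0; O atoms: 0.
Lipinski HBA = 0 + 0 = 0.

0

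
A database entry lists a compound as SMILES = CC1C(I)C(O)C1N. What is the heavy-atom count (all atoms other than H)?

Every atom symbol written in the SMILES (organic subset) is one heavy atom; implicit H are not written.
Heavy atoms by element → C:5, I:1, N:1, O:1.
Total: 8.

8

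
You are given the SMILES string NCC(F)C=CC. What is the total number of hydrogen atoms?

10

Walk through each heavy atom and fill implicit hydrogens from standard valence (C 4, N 3, O 2, S 2, halogen 1):
  atom 1: N, bond orders sum to 1 (valence 3) → 2 H
  atom 2: C, bond orders sum to 2 (valence 4) → 2 H
  atom 3: C, bond orders sum to 3 (valence 4) → 1 H
  atom 4: F (halogen, monovalent) → 0 H
  atom 5: C, bond orders sum to 3 (valence 4) → 1 H
  atom 6: C, bond orders sum to 3 (valence 4) → 1 H
  atom 7: C, bond orders sum to 1 (valence 4) → 3 H
Total hydrogens: 10.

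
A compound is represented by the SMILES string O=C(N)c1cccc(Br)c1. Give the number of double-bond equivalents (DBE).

Molecular formula: C7H6BrNO.
DoU = (2C + 2 + N − H − X) / 2, where X is the halogen count and O/S are ignored.
    = (2·7 + 2 + 1 − 6 − 1) / 2 = 10 / 2 = 5.

5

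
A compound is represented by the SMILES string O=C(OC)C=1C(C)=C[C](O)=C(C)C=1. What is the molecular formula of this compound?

Walk through each heavy atom and fill implicit hydrogens from standard valence (C 4, N 3, O 2, S 2, halogen 1):
  atom 1: O, bond orders sum to 2 (valence 2) → 0 H
  atom 2: C, bond orders sum to 4 (valence 4) → 0 H
  atom 3: O, bond orders sum to 2 (valence 2) → 0 H
  atom 4: C, bond orders sum to 1 (valence 4) → 3 H
  atom 5: C, bond orders sum to 4 (valence 4) → 0 H
  atom 6: C, bond orders sum to 4 (valence 4) → 0 H
  atom 7: C, bond orders sum to 1 (valence 4) → 3 H
  atom 8: C, bond orders sum to 3 (valence 4) → 1 H
  atom 9: C with explicit H count 0
  atom 10: O, bond orders sum to 1 (valence 2) → 1 H
  atom 11: C, bond orders sum to 4 (valence 4) → 0 H
  atom 12: C, bond orders sum to 1 (valence 4) → 3 H
  atom 13: C, bond orders sum to 3 (valence 4) → 1 H
Totals → C:10, H:12, O:3.
In Hill order: C10H12O3.

C10H12O3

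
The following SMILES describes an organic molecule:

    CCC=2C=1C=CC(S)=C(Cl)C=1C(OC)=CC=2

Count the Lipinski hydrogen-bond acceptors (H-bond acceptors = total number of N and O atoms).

1

N atoms: 0; O atoms: 1.
Lipinski HBA = 0 + 1 = 1.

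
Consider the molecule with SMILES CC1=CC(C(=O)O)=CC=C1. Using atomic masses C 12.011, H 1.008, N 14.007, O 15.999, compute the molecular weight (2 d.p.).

136.15 g/mol

First, the molecular formula is C8H8O2 (counting implicit H from valence).
  C: 8 × 12.011 = 96.088
  H: 8 × 1.008 = 8.064
  O: 2 × 15.999 = 31.998
Sum: 8×12.011 + 8×1.008 + 2×15.999 = 136.150 → 136.15 g/mol.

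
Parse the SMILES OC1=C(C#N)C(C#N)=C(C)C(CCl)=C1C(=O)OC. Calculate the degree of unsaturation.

Degree of unsaturation = (number of rings) + (number of π bonds).
Ring closures in the SMILES: 1.
π bonds: 4 double bonds (each 1 DoU), 2 triple bonds (each 2 DoU) → 8 DoU from unsaturation.
Total DoU = 1 + 8 = 9.

9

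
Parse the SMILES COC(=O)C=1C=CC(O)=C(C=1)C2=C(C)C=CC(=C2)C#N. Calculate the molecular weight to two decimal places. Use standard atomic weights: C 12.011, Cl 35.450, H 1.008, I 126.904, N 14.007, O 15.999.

267.28 g/mol

First, the molecular formula is C16H13NO3 (counting implicit H from valence).
  C: 16 × 12.011 = 192.176
  H: 13 × 1.008 = 13.104
  N: 1 × 14.007 = 14.007
  O: 3 × 15.999 = 47.997
Sum: 16×12.011 + 13×1.008 + 1×14.007 + 3×15.999 = 267.284 → 267.28 g/mol.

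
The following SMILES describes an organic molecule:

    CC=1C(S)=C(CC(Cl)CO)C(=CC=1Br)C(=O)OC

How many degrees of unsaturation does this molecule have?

5

Degree of unsaturation = (number of rings) + (number of π bonds).
Ring closures in the SMILES: 1.
π bonds: 4 double bonds (each 1 DoU) → 4 DoU from unsaturation.
Total DoU = 1 + 4 = 5.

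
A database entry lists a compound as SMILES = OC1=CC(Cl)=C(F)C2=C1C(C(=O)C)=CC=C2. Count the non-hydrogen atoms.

16

Every atom symbol written in the SMILES (organic subset) is one heavy atom; implicit H are not written.
Heavy atoms by element → C:12, Cl:1, F:1, O:2.
Total: 16.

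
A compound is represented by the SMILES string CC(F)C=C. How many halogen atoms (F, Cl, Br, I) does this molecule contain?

Halogen atoms appear at heavy-atom position 3 (1×F).
Other groups present: 1 alkene.
Halogen count: 1.

1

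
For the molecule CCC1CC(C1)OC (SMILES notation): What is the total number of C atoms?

7

Count every carbon token in the SMILES (each C, including those in ring-closure positions and inside branches).
Carbon count: 7.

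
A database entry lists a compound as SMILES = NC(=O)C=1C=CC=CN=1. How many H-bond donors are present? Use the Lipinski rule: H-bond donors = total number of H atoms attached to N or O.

Donors: find every N or O and count the H atoms it carries.
  atom 1 (N): bond orders sum to 1 → 2 H
  atom 3 (O): bond orders sum to 2 → 0 H
  atom 9 (N): bond orders sum to 3 → 0 H
Lipinski HBD = 2.

2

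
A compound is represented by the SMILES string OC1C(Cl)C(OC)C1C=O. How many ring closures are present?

1

In SMILES, each pair of matching ring-closure digits denotes one ring-closing bond; the number of such bonds equals the number of independent rings.
Ring-closure bonds here: 1.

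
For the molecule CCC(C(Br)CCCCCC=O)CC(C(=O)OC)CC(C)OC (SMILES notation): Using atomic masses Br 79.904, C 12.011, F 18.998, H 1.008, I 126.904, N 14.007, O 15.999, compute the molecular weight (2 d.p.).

First, the molecular formula is C18H33BrO4 (counting implicit H from valence).
  Br: 1 × 79.904 = 79.904
  C: 18 × 12.011 = 216.198
  H: 33 × 1.008 = 33.264
  O: 4 × 15.999 = 63.996
Sum: 1×79.904 + 18×12.011 + 33×1.008 + 4×15.999 = 393.362 → 393.36 g/mol.

393.36 g/mol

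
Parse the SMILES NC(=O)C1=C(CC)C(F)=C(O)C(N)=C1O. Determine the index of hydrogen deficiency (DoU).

5

Degree of unsaturation = (number of rings) + (number of π bonds).
Ring closures in the SMILES: 1.
π bonds: 4 double bonds (each 1 DoU) → 4 DoU from unsaturation.
Total DoU = 1 + 4 = 5.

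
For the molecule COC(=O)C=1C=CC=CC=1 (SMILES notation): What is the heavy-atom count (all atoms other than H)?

10

Every atom symbol written in the SMILES (organic subset) is one heavy atom; implicit H are not written.
Heavy atoms by element → C:8, O:2.
Total: 10.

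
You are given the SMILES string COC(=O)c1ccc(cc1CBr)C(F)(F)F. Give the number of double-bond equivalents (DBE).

5

Molecular formula: C10H8BrF3O2.
DoU = (2C + 2 + N − H − X) / 2, where X is the halogen count and O/S are ignored.
    = (2·10 + 2 + 0 − 8 − 4) / 2 = 10 / 2 = 5.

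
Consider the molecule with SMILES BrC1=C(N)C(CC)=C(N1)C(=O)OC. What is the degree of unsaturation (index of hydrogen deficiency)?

Molecular formula: C8H11BrN2O2.
DoU = (2C + 2 + N − H − X) / 2, where X is the halogen count and O/S are ignored.
    = (2·8 + 2 + 2 − 11 − 1) / 2 = 8 / 2 = 4.

4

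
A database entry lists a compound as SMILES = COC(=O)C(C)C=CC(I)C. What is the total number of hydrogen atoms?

13

Walk through each heavy atom and fill implicit hydrogens from standard valence (C 4, N 3, O 2, S 2, halogen 1):
  atom 1: C, bond orders sum to 1 (valence 4) → 3 H
  atom 2: O, bond orders sum to 2 (valence 2) → 0 H
  atom 3: C, bond orders sum to 4 (valence 4) → 0 H
  atom 4: O, bond orders sum to 2 (valence 2) → 0 H
  atom 5: C, bond orders sum to 3 (valence 4) → 1 H
  atom 6: C, bond orders sum to 1 (valence 4) → 3 H
  atom 7: C, bond orders sum to 3 (valence 4) → 1 H
  atom 8: C, bond orders sum to 3 (valence 4) → 1 H
  atom 9: C, bond orders sum to 3 (valence 4) → 1 H
  atom 10: I (halogen, monovalent) → 0 H
  atom 11: C, bond orders sum to 1 (valence 4) → 3 H
Total hydrogens: 13.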